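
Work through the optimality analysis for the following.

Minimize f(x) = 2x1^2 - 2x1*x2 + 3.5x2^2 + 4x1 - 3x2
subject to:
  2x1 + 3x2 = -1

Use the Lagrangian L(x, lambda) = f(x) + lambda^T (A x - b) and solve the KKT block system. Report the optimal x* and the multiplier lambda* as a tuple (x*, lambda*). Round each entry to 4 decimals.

Form the Lagrangian:
  L(x, lambda) = (1/2) x^T Q x + c^T x + lambda^T (A x - b)
Stationarity (grad_x L = 0): Q x + c + A^T lambda = 0.
Primal feasibility: A x = b.

This gives the KKT block system:
  [ Q   A^T ] [ x     ]   [-c ]
  [ A    0  ] [ lambda ] = [ b ]

Solving the linear system:
  x*      = (-0.8409, 0.2273)
  lambda* = (-0.0909)
  f(x*)   = -2.0682

x* = (-0.8409, 0.2273), lambda* = (-0.0909)


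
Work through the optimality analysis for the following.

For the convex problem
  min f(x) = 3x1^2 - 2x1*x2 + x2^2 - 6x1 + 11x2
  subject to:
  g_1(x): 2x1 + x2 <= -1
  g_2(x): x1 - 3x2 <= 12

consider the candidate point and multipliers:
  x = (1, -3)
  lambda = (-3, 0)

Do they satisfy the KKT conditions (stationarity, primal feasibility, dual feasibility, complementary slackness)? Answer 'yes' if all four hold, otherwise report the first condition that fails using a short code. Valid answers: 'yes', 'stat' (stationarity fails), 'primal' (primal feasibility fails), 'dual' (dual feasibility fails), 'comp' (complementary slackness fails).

Gradient of f: grad f(x) = Q x + c = (6, 3)
Constraint values g_i(x) = a_i^T x - b_i:
  g_1((1, -3)) = 0
  g_2((1, -3)) = -2
Stationarity residual: grad f(x) + sum_i lambda_i a_i = (0, 0)
  -> stationarity OK
Primal feasibility (all g_i <= 0): OK
Dual feasibility (all lambda_i >= 0): FAILS
Complementary slackness (lambda_i * g_i(x) = 0 for all i): OK

Verdict: the first failing condition is dual_feasibility -> dual.

dual


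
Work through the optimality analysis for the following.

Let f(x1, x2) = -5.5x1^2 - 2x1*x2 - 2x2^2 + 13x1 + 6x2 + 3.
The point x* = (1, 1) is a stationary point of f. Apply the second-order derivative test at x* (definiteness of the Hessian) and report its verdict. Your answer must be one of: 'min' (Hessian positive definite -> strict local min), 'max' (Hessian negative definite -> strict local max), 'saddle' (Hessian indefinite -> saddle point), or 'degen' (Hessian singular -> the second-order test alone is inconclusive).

Compute the Hessian H = grad^2 f:
  H = [[-11, -2], [-2, -4]]
Verify stationarity: grad f(x*) = H x* + g = (0, 0).
Eigenvalues of H: -11.5311, -3.4689.
Both eigenvalues < 0, so H is negative definite -> x* is a strict local max.

max


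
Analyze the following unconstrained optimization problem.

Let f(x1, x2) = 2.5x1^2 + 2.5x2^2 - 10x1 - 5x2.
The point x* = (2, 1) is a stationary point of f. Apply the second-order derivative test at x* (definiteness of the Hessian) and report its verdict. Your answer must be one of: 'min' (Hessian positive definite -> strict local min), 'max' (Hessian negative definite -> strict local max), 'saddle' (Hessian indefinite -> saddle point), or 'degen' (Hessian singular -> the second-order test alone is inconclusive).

Compute the Hessian H = grad^2 f:
  H = [[5, 0], [0, 5]]
Verify stationarity: grad f(x*) = H x* + g = (0, 0).
Eigenvalues of H: 5, 5.
Both eigenvalues > 0, so H is positive definite -> x* is a strict local min.

min


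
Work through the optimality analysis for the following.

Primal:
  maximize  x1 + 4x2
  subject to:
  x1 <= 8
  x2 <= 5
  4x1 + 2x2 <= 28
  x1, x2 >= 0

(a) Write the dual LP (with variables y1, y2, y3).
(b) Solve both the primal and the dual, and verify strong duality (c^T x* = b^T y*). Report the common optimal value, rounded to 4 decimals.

The standard primal-dual pair for 'max c^T x s.t. A x <= b, x >= 0' is:
  Dual:  min b^T y  s.t.  A^T y >= c,  y >= 0.

So the dual LP is:
  minimize  8y1 + 5y2 + 28y3
  subject to:
    y1 + 4y3 >= 1
    y2 + 2y3 >= 4
    y1, y2, y3 >= 0

Solving the primal: x* = (4.5, 5).
  primal value c^T x* = 24.5.
Solving the dual: y* = (0, 3.5, 0.25).
  dual value b^T y* = 24.5.
Strong duality: c^T x* = b^T y*. Confirmed.

24.5


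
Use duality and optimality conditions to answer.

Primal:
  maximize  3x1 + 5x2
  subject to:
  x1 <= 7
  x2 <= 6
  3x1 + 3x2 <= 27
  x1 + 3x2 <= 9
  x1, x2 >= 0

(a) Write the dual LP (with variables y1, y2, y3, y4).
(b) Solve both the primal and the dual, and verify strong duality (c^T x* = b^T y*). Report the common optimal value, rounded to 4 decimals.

The standard primal-dual pair for 'max c^T x s.t. A x <= b, x >= 0' is:
  Dual:  min b^T y  s.t.  A^T y >= c,  y >= 0.

So the dual LP is:
  minimize  7y1 + 6y2 + 27y3 + 9y4
  subject to:
    y1 + 3y3 + y4 >= 3
    y2 + 3y3 + 3y4 >= 5
    y1, y2, y3, y4 >= 0

Solving the primal: x* = (7, 0.6667).
  primal value c^T x* = 24.3333.
Solving the dual: y* = (1.3333, 0, 0, 1.6667).
  dual value b^T y* = 24.3333.
Strong duality: c^T x* = b^T y*. Confirmed.

24.3333


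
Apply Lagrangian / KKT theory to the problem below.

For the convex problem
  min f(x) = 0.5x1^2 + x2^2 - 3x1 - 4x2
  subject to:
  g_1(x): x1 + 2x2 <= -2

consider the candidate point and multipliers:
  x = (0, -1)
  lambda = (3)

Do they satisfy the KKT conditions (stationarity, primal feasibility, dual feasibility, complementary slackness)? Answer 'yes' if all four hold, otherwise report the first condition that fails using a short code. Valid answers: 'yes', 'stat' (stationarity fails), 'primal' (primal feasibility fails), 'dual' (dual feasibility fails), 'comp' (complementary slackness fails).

Gradient of f: grad f(x) = Q x + c = (-3, -6)
Constraint values g_i(x) = a_i^T x - b_i:
  g_1((0, -1)) = 0
Stationarity residual: grad f(x) + sum_i lambda_i a_i = (0, 0)
  -> stationarity OK
Primal feasibility (all g_i <= 0): OK
Dual feasibility (all lambda_i >= 0): OK
Complementary slackness (lambda_i * g_i(x) = 0 for all i): OK

Verdict: yes, KKT holds.

yes


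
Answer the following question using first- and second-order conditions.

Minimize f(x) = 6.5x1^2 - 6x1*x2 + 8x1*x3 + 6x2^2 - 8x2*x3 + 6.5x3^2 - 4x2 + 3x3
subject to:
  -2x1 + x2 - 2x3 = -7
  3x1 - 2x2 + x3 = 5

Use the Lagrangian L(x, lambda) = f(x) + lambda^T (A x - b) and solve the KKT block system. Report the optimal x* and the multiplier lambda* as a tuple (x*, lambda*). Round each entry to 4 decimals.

Form the Lagrangian:
  L(x, lambda) = (1/2) x^T Q x + c^T x + lambda^T (A x - b)
Stationarity (grad_x L = 0): Q x + c + A^T lambda = 0.
Primal feasibility: A x = b.

This gives the KKT block system:
  [ Q   A^T ] [ x     ]   [-c ]
  [ A    0  ] [ lambda ] = [ b ]

Solving the linear system:
  x*      = (1.8557, 1.4742, 2.3814)
  lambda* = (19.1753, 1.3402)
  f(x*)   = 64.3866

x* = (1.8557, 1.4742, 2.3814), lambda* = (19.1753, 1.3402)


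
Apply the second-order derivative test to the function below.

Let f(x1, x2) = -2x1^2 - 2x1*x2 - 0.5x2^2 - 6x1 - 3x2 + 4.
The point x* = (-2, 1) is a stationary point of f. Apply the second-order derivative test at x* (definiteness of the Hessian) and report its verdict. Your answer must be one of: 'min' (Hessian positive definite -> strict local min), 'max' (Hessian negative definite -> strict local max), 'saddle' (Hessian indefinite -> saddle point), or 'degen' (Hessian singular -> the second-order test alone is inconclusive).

Compute the Hessian H = grad^2 f:
  H = [[-4, -2], [-2, -1]]
Verify stationarity: grad f(x*) = H x* + g = (0, 0).
Eigenvalues of H: -5, 0.
H has a zero eigenvalue (singular; negative semidefinite but not definite), so H is neither positive definite, negative definite, nor indefinite. The second-order test alone is inconclusive -> degen.
(Indeed, f is constant along the null direction of H through x*, so x* is not a strict local extremum.)

degen


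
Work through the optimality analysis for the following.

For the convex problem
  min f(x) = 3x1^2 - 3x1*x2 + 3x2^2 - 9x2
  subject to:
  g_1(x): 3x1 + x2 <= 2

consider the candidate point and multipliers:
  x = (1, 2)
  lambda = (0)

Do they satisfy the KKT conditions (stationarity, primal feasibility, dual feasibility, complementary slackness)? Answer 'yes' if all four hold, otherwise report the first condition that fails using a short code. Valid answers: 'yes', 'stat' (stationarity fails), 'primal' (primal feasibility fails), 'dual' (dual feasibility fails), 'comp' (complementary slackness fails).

Gradient of f: grad f(x) = Q x + c = (0, 0)
Constraint values g_i(x) = a_i^T x - b_i:
  g_1((1, 2)) = 3
Stationarity residual: grad f(x) + sum_i lambda_i a_i = (0, 0)
  -> stationarity OK
Primal feasibility (all g_i <= 0): FAILS
Dual feasibility (all lambda_i >= 0): OK
Complementary slackness (lambda_i * g_i(x) = 0 for all i): OK

Verdict: the first failing condition is primal_feasibility -> primal.

primal


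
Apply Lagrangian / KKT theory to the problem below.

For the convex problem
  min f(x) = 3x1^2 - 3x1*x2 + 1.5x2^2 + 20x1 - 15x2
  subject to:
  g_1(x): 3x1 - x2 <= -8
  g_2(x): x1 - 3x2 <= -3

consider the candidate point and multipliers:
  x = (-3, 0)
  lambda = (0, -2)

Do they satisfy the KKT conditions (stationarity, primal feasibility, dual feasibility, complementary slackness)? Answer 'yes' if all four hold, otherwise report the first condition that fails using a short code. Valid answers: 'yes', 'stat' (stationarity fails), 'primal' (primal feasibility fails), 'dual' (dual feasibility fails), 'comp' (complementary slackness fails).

Gradient of f: grad f(x) = Q x + c = (2, -6)
Constraint values g_i(x) = a_i^T x - b_i:
  g_1((-3, 0)) = -1
  g_2((-3, 0)) = 0
Stationarity residual: grad f(x) + sum_i lambda_i a_i = (0, 0)
  -> stationarity OK
Primal feasibility (all g_i <= 0): OK
Dual feasibility (all lambda_i >= 0): FAILS
Complementary slackness (lambda_i * g_i(x) = 0 for all i): OK

Verdict: the first failing condition is dual_feasibility -> dual.

dual


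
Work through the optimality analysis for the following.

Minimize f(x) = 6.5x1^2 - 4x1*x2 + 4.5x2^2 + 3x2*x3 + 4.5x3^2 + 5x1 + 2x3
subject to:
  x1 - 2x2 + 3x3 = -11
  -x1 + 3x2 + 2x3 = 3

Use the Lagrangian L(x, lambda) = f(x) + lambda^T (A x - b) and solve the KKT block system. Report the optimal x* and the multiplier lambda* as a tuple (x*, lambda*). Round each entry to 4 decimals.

Form the Lagrangian:
  L(x, lambda) = (1/2) x^T Q x + c^T x + lambda^T (A x - b)
Stationarity (grad_x L = 0): Q x + c + A^T lambda = 0.
Primal feasibility: A x = b.

This gives the KKT block system:
  [ Q   A^T ] [ x     ]   [-c ]
  [ A    0  ] [ lambda ] = [ b ]

Solving the linear system:
  x*      = (-0.1845, 2.3137, -2.0627)
  lambda* = (4.5859, -2.067)
  f(x*)   = 25.7988

x* = (-0.1845, 2.3137, -2.0627), lambda* = (4.5859, -2.067)


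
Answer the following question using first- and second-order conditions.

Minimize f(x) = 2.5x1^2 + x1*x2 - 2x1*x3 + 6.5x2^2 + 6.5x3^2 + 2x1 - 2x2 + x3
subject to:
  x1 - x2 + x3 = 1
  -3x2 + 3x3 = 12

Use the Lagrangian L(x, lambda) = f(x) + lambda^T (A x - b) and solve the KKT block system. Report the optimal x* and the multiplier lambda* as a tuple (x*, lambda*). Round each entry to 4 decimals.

Form the Lagrangian:
  L(x, lambda) = (1/2) x^T Q x + c^T x + lambda^T (A x - b)
Stationarity (grad_x L = 0): Q x + c + A^T lambda = 0.
Primal feasibility: A x = b.

This gives the KKT block system:
  [ Q   A^T ] [ x     ]   [-c ]
  [ A    0  ] [ lambda ] = [ b ]

Solving the linear system:
  x*      = (-3, -2.0769, 1.9231)
  lambda* = (18.9231, -16.9744)
  f(x*)   = 92.4231

x* = (-3, -2.0769, 1.9231), lambda* = (18.9231, -16.9744)


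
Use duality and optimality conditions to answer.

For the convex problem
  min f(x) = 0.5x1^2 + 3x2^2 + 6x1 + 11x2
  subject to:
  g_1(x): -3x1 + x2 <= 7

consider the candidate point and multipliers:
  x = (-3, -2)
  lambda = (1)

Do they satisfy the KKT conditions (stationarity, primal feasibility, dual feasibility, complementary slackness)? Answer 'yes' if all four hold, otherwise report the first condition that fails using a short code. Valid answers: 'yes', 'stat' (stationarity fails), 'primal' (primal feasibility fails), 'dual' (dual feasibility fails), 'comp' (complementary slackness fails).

Gradient of f: grad f(x) = Q x + c = (3, -1)
Constraint values g_i(x) = a_i^T x - b_i:
  g_1((-3, -2)) = 0
Stationarity residual: grad f(x) + sum_i lambda_i a_i = (0, 0)
  -> stationarity OK
Primal feasibility (all g_i <= 0): OK
Dual feasibility (all lambda_i >= 0): OK
Complementary slackness (lambda_i * g_i(x) = 0 for all i): OK

Verdict: yes, KKT holds.

yes


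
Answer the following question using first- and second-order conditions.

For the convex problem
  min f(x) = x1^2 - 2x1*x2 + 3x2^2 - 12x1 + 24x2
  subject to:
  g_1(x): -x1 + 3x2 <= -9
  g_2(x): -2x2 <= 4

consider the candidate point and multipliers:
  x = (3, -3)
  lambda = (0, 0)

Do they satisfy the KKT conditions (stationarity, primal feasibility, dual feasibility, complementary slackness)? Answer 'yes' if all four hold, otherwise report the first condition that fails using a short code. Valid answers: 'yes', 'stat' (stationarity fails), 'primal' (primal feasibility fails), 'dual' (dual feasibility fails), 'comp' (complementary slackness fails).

Gradient of f: grad f(x) = Q x + c = (0, 0)
Constraint values g_i(x) = a_i^T x - b_i:
  g_1((3, -3)) = -3
  g_2((3, -3)) = 2
Stationarity residual: grad f(x) + sum_i lambda_i a_i = (0, 0)
  -> stationarity OK
Primal feasibility (all g_i <= 0): FAILS
Dual feasibility (all lambda_i >= 0): OK
Complementary slackness (lambda_i * g_i(x) = 0 for all i): OK

Verdict: the first failing condition is primal_feasibility -> primal.

primal


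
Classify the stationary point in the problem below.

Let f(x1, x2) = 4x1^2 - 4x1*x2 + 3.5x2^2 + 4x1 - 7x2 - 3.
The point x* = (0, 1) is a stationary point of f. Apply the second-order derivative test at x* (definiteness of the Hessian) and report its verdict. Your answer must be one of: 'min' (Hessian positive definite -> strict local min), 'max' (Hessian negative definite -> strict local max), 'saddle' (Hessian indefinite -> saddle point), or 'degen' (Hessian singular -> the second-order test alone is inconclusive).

Compute the Hessian H = grad^2 f:
  H = [[8, -4], [-4, 7]]
Verify stationarity: grad f(x*) = H x* + g = (0, 0).
Eigenvalues of H: 3.4689, 11.5311.
Both eigenvalues > 0, so H is positive definite -> x* is a strict local min.

min


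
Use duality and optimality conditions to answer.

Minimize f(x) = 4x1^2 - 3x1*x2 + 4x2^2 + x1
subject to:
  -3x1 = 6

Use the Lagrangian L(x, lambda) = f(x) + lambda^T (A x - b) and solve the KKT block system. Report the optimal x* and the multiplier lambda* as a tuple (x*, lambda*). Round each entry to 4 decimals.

Form the Lagrangian:
  L(x, lambda) = (1/2) x^T Q x + c^T x + lambda^T (A x - b)
Stationarity (grad_x L = 0): Q x + c + A^T lambda = 0.
Primal feasibility: A x = b.

This gives the KKT block system:
  [ Q   A^T ] [ x     ]   [-c ]
  [ A    0  ] [ lambda ] = [ b ]

Solving the linear system:
  x*      = (-2, -0.75)
  lambda* = (-4.25)
  f(x*)   = 11.75

x* = (-2, -0.75), lambda* = (-4.25)


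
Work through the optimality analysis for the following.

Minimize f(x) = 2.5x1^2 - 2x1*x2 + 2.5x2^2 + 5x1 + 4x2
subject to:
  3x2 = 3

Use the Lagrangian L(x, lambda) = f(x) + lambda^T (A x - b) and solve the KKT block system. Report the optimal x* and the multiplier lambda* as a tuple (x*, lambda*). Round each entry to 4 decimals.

Form the Lagrangian:
  L(x, lambda) = (1/2) x^T Q x + c^T x + lambda^T (A x - b)
Stationarity (grad_x L = 0): Q x + c + A^T lambda = 0.
Primal feasibility: A x = b.

This gives the KKT block system:
  [ Q   A^T ] [ x     ]   [-c ]
  [ A    0  ] [ lambda ] = [ b ]

Solving the linear system:
  x*      = (-0.6, 1)
  lambda* = (-3.4)
  f(x*)   = 5.6

x* = (-0.6, 1), lambda* = (-3.4)


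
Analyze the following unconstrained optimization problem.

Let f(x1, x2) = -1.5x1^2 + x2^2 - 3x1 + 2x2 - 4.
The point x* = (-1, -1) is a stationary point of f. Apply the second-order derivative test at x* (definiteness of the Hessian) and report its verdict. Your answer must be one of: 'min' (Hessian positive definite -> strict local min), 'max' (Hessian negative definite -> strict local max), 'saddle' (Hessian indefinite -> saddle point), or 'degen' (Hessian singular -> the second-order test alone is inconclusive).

Compute the Hessian H = grad^2 f:
  H = [[-3, 0], [0, 2]]
Verify stationarity: grad f(x*) = H x* + g = (0, 0).
Eigenvalues of H: -3, 2.
Eigenvalues have mixed signs, so H is indefinite -> x* is a saddle point.

saddle


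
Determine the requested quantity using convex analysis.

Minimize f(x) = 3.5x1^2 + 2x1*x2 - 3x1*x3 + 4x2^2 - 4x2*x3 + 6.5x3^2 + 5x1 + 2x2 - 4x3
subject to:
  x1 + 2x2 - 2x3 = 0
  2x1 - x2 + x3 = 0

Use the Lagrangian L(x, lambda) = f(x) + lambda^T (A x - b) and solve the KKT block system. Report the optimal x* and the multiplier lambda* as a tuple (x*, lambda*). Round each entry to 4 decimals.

Form the Lagrangian:
  L(x, lambda) = (1/2) x^T Q x + c^T x + lambda^T (A x - b)
Stationarity (grad_x L = 0): Q x + c + A^T lambda = 0.
Primal feasibility: A x = b.

This gives the KKT block system:
  [ Q   A^T ] [ x     ]   [-c ]
  [ A    0  ] [ lambda ] = [ b ]

Solving the linear system:
  x*      = (0, 0.1538, 0.1538)
  lambda* = (-2.0154, -1.4154)
  f(x*)   = -0.1538

x* = (0, 0.1538, 0.1538), lambda* = (-2.0154, -1.4154)


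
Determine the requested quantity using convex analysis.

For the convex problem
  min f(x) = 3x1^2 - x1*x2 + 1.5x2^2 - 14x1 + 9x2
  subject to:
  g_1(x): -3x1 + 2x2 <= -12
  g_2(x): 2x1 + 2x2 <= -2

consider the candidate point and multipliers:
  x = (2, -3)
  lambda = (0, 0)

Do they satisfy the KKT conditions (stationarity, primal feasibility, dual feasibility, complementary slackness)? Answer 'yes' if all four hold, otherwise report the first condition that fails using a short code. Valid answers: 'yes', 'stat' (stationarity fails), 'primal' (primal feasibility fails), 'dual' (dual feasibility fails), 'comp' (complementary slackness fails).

Gradient of f: grad f(x) = Q x + c = (1, -2)
Constraint values g_i(x) = a_i^T x - b_i:
  g_1((2, -3)) = 0
  g_2((2, -3)) = 0
Stationarity residual: grad f(x) + sum_i lambda_i a_i = (1, -2)
  -> stationarity FAILS
Primal feasibility (all g_i <= 0): OK
Dual feasibility (all lambda_i >= 0): OK
Complementary slackness (lambda_i * g_i(x) = 0 for all i): OK

Verdict: the first failing condition is stationarity -> stat.

stat


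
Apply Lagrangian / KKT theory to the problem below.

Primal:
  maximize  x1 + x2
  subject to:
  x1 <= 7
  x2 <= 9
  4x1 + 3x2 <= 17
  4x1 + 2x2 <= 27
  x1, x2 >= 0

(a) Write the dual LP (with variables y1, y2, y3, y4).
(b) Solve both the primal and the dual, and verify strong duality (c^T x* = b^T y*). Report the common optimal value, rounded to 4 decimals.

The standard primal-dual pair for 'max c^T x s.t. A x <= b, x >= 0' is:
  Dual:  min b^T y  s.t.  A^T y >= c,  y >= 0.

So the dual LP is:
  minimize  7y1 + 9y2 + 17y3 + 27y4
  subject to:
    y1 + 4y3 + 4y4 >= 1
    y2 + 3y3 + 2y4 >= 1
    y1, y2, y3, y4 >= 0

Solving the primal: x* = (0, 5.6667).
  primal value c^T x* = 5.6667.
Solving the dual: y* = (0, 0, 0.3333, 0).
  dual value b^T y* = 5.6667.
Strong duality: c^T x* = b^T y*. Confirmed.

5.6667


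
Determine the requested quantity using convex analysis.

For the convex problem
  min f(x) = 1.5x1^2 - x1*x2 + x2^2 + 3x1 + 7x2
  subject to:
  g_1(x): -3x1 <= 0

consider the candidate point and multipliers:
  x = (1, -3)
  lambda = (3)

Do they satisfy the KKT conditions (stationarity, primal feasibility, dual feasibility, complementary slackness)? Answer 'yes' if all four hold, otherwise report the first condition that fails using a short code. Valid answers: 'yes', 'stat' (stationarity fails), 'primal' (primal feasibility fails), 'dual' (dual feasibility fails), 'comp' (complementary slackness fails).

Gradient of f: grad f(x) = Q x + c = (9, 0)
Constraint values g_i(x) = a_i^T x - b_i:
  g_1((1, -3)) = -3
Stationarity residual: grad f(x) + sum_i lambda_i a_i = (0, 0)
  -> stationarity OK
Primal feasibility (all g_i <= 0): OK
Dual feasibility (all lambda_i >= 0): OK
Complementary slackness (lambda_i * g_i(x) = 0 for all i): FAILS

Verdict: the first failing condition is complementary_slackness -> comp.

comp


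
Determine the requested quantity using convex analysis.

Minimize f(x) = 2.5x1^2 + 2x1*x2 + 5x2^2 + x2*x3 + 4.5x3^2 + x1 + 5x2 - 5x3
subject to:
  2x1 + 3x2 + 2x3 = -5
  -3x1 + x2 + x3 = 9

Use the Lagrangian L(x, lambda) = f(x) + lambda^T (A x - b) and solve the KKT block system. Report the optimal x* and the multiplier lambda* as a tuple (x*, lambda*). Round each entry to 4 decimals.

Form the Lagrangian:
  L(x, lambda) = (1/2) x^T Q x + c^T x + lambda^T (A x - b)
Stationarity (grad_x L = 0): Q x + c + A^T lambda = 0.
Primal feasibility: A x = b.

This gives the KKT block system:
  [ Q   A^T ] [ x     ]   [-c ]
  [ A    0  ] [ lambda ] = [ b ]

Solving the linear system:
  x*      = (-2.8565, -0.1481, 0.5786)
  lambda* = (1.675, -3.4096)
  f(x*)   = 16.2854

x* = (-2.8565, -0.1481, 0.5786), lambda* = (1.675, -3.4096)


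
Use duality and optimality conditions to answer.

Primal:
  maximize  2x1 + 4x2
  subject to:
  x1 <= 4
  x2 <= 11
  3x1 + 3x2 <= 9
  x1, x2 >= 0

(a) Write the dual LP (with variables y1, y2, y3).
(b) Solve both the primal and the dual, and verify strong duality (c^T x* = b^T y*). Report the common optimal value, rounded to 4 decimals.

The standard primal-dual pair for 'max c^T x s.t. A x <= b, x >= 0' is:
  Dual:  min b^T y  s.t.  A^T y >= c,  y >= 0.

So the dual LP is:
  minimize  4y1 + 11y2 + 9y3
  subject to:
    y1 + 3y3 >= 2
    y2 + 3y3 >= 4
    y1, y2, y3 >= 0

Solving the primal: x* = (0, 3).
  primal value c^T x* = 12.
Solving the dual: y* = (0, 0, 1.3333).
  dual value b^T y* = 12.
Strong duality: c^T x* = b^T y*. Confirmed.

12


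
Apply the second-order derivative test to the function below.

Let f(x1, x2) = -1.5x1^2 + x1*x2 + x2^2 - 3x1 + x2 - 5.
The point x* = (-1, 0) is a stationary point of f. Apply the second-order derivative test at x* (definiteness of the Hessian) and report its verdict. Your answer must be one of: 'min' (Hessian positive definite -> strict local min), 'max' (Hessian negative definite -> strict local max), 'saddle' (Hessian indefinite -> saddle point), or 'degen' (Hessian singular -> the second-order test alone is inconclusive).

Compute the Hessian H = grad^2 f:
  H = [[-3, 1], [1, 2]]
Verify stationarity: grad f(x*) = H x* + g = (0, 0).
Eigenvalues of H: -3.1926, 2.1926.
Eigenvalues have mixed signs, so H is indefinite -> x* is a saddle point.

saddle


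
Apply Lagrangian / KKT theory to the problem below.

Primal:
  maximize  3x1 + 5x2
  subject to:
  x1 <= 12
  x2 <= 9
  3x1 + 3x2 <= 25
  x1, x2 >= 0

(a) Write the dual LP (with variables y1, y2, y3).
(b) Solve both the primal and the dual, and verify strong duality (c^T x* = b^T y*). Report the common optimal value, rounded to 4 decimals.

The standard primal-dual pair for 'max c^T x s.t. A x <= b, x >= 0' is:
  Dual:  min b^T y  s.t.  A^T y >= c,  y >= 0.

So the dual LP is:
  minimize  12y1 + 9y2 + 25y3
  subject to:
    y1 + 3y3 >= 3
    y2 + 3y3 >= 5
    y1, y2, y3 >= 0

Solving the primal: x* = (0, 8.3333).
  primal value c^T x* = 41.6667.
Solving the dual: y* = (0, 0, 1.6667).
  dual value b^T y* = 41.6667.
Strong duality: c^T x* = b^T y*. Confirmed.

41.6667


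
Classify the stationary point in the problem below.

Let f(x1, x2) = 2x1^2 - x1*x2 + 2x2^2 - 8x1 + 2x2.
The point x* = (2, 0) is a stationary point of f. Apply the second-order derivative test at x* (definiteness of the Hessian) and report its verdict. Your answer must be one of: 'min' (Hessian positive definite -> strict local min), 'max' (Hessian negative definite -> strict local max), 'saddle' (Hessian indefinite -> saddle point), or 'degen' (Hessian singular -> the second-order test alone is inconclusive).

Compute the Hessian H = grad^2 f:
  H = [[4, -1], [-1, 4]]
Verify stationarity: grad f(x*) = H x* + g = (0, 0).
Eigenvalues of H: 3, 5.
Both eigenvalues > 0, so H is positive definite -> x* is a strict local min.

min


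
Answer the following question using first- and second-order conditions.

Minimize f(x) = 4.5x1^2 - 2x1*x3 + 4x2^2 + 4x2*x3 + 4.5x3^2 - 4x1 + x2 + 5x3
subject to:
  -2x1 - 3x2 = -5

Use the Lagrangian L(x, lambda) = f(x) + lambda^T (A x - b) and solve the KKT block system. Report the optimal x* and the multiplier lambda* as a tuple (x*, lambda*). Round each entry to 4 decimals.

Form the Lagrangian:
  L(x, lambda) = (1/2) x^T Q x + c^T x + lambda^T (A x - b)
Stationarity (grad_x L = 0): Q x + c + A^T lambda = 0.
Primal feasibility: A x = b.

This gives the KKT block system:
  [ Q   A^T ] [ x     ]   [-c ]
  [ A    0  ] [ lambda ] = [ b ]

Solving the linear system:
  x*      = (0.7406, 1.173, -0.9123)
  lambda* = (2.2448)
  f(x*)   = 2.4367

x* = (0.7406, 1.173, -0.9123), lambda* = (2.2448)


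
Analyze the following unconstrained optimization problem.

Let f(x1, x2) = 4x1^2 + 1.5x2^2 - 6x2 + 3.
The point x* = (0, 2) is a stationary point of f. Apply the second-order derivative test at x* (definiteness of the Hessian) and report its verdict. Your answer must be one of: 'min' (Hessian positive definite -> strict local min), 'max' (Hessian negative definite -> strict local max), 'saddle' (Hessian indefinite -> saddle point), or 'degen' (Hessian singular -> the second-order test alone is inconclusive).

Compute the Hessian H = grad^2 f:
  H = [[8, 0], [0, 3]]
Verify stationarity: grad f(x*) = H x* + g = (0, 0).
Eigenvalues of H: 3, 8.
Both eigenvalues > 0, so H is positive definite -> x* is a strict local min.

min


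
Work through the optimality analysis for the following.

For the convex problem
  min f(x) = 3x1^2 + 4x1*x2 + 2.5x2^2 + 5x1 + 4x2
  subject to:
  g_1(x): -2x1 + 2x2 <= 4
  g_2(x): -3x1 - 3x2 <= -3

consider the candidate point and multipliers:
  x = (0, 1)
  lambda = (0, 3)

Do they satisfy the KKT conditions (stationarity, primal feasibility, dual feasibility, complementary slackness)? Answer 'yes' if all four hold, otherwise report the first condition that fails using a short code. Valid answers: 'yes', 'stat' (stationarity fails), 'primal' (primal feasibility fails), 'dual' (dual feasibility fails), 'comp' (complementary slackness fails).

Gradient of f: grad f(x) = Q x + c = (9, 9)
Constraint values g_i(x) = a_i^T x - b_i:
  g_1((0, 1)) = -2
  g_2((0, 1)) = 0
Stationarity residual: grad f(x) + sum_i lambda_i a_i = (0, 0)
  -> stationarity OK
Primal feasibility (all g_i <= 0): OK
Dual feasibility (all lambda_i >= 0): OK
Complementary slackness (lambda_i * g_i(x) = 0 for all i): OK

Verdict: yes, KKT holds.

yes


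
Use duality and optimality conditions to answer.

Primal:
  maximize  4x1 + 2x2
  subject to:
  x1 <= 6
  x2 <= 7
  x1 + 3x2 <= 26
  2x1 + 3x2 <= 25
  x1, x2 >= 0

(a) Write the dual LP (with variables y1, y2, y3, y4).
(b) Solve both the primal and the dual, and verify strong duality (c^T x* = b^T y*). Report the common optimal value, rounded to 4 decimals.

The standard primal-dual pair for 'max c^T x s.t. A x <= b, x >= 0' is:
  Dual:  min b^T y  s.t.  A^T y >= c,  y >= 0.

So the dual LP is:
  minimize  6y1 + 7y2 + 26y3 + 25y4
  subject to:
    y1 + y3 + 2y4 >= 4
    y2 + 3y3 + 3y4 >= 2
    y1, y2, y3, y4 >= 0

Solving the primal: x* = (6, 4.3333).
  primal value c^T x* = 32.6667.
Solving the dual: y* = (2.6667, 0, 0, 0.6667).
  dual value b^T y* = 32.6667.
Strong duality: c^T x* = b^T y*. Confirmed.

32.6667


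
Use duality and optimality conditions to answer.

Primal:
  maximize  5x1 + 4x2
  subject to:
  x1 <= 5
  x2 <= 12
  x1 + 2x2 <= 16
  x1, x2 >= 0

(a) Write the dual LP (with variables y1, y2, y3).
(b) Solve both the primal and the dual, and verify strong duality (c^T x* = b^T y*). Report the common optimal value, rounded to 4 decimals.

The standard primal-dual pair for 'max c^T x s.t. A x <= b, x >= 0' is:
  Dual:  min b^T y  s.t.  A^T y >= c,  y >= 0.

So the dual LP is:
  minimize  5y1 + 12y2 + 16y3
  subject to:
    y1 + y3 >= 5
    y2 + 2y3 >= 4
    y1, y2, y3 >= 0

Solving the primal: x* = (5, 5.5).
  primal value c^T x* = 47.
Solving the dual: y* = (3, 0, 2).
  dual value b^T y* = 47.
Strong duality: c^T x* = b^T y*. Confirmed.

47


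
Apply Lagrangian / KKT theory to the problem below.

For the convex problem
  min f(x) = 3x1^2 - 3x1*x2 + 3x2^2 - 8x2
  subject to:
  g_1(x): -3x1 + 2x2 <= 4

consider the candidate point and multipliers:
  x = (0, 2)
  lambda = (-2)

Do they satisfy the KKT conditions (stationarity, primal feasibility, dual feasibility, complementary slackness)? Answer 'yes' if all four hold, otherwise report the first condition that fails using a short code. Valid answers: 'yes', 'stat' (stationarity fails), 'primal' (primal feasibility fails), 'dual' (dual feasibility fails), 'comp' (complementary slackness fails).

Gradient of f: grad f(x) = Q x + c = (-6, 4)
Constraint values g_i(x) = a_i^T x - b_i:
  g_1((0, 2)) = 0
Stationarity residual: grad f(x) + sum_i lambda_i a_i = (0, 0)
  -> stationarity OK
Primal feasibility (all g_i <= 0): OK
Dual feasibility (all lambda_i >= 0): FAILS
Complementary slackness (lambda_i * g_i(x) = 0 for all i): OK

Verdict: the first failing condition is dual_feasibility -> dual.

dual


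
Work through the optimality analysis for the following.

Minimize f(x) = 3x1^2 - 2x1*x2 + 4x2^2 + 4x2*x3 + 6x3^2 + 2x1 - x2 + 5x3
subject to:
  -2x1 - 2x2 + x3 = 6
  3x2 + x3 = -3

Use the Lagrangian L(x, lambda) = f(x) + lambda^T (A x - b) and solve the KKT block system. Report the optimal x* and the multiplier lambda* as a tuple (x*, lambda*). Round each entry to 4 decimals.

Form the Lagrangian:
  L(x, lambda) = (1/2) x^T Q x + c^T x + lambda^T (A x - b)
Stationarity (grad_x L = 0): Q x + c + A^T lambda = 0.
Primal feasibility: A x = b.

This gives the KKT block system:
  [ Q   A^T ] [ x     ]   [-c ]
  [ A    0  ] [ lambda ] = [ b ]

Solving the linear system:
  x*      = (-1.7849, -1.086, 0.2581)
  lambda* = (-3.2688, -0.4839)
  f(x*)   = 8.4839

x* = (-1.7849, -1.086, 0.2581), lambda* = (-3.2688, -0.4839)


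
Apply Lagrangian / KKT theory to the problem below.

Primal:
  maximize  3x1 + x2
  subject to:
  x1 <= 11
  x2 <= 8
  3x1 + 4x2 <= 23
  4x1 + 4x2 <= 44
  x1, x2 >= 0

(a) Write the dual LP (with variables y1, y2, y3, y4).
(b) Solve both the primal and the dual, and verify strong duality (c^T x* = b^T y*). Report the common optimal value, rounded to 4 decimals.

The standard primal-dual pair for 'max c^T x s.t. A x <= b, x >= 0' is:
  Dual:  min b^T y  s.t.  A^T y >= c,  y >= 0.

So the dual LP is:
  minimize  11y1 + 8y2 + 23y3 + 44y4
  subject to:
    y1 + 3y3 + 4y4 >= 3
    y2 + 4y3 + 4y4 >= 1
    y1, y2, y3, y4 >= 0

Solving the primal: x* = (7.6667, 0).
  primal value c^T x* = 23.
Solving the dual: y* = (0, 0, 1, 0).
  dual value b^T y* = 23.
Strong duality: c^T x* = b^T y*. Confirmed.

23


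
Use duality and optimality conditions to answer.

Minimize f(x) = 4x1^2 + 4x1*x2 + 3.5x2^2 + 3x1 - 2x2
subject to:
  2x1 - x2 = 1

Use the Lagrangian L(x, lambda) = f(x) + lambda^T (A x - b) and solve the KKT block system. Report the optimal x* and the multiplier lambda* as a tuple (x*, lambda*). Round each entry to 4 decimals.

Form the Lagrangian:
  L(x, lambda) = (1/2) x^T Q x + c^T x + lambda^T (A x - b)
Stationarity (grad_x L = 0): Q x + c + A^T lambda = 0.
Primal feasibility: A x = b.

This gives the KKT block system:
  [ Q   A^T ] [ x     ]   [-c ]
  [ A    0  ] [ lambda ] = [ b ]

Solving the linear system:
  x*      = (0.3654, -0.2692)
  lambda* = (-2.4231)
  f(x*)   = 2.0288

x* = (0.3654, -0.2692), lambda* = (-2.4231)


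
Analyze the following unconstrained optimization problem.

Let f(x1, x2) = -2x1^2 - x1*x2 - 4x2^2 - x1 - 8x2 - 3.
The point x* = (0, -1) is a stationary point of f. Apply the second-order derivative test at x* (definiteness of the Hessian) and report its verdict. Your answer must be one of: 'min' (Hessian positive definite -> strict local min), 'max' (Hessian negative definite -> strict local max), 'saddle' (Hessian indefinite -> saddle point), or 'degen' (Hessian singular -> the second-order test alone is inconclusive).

Compute the Hessian H = grad^2 f:
  H = [[-4, -1], [-1, -8]]
Verify stationarity: grad f(x*) = H x* + g = (0, 0).
Eigenvalues of H: -8.2361, -3.7639.
Both eigenvalues < 0, so H is negative definite -> x* is a strict local max.

max


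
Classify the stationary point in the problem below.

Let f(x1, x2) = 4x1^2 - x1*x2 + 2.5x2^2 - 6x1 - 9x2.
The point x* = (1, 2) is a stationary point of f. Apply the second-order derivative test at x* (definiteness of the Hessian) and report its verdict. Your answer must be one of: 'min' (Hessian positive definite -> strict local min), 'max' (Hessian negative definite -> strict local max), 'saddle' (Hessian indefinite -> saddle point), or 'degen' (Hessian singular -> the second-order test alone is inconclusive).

Compute the Hessian H = grad^2 f:
  H = [[8, -1], [-1, 5]]
Verify stationarity: grad f(x*) = H x* + g = (0, 0).
Eigenvalues of H: 4.6972, 8.3028.
Both eigenvalues > 0, so H is positive definite -> x* is a strict local min.

min


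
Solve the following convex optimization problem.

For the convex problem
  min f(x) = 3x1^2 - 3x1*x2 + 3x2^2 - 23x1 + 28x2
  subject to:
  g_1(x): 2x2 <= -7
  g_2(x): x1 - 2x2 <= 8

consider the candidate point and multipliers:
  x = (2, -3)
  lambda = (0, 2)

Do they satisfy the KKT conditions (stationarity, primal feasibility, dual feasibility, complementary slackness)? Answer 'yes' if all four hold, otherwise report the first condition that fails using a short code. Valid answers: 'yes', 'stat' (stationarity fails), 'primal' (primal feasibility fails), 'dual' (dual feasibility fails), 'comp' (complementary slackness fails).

Gradient of f: grad f(x) = Q x + c = (-2, 4)
Constraint values g_i(x) = a_i^T x - b_i:
  g_1((2, -3)) = 1
  g_2((2, -3)) = 0
Stationarity residual: grad f(x) + sum_i lambda_i a_i = (0, 0)
  -> stationarity OK
Primal feasibility (all g_i <= 0): FAILS
Dual feasibility (all lambda_i >= 0): OK
Complementary slackness (lambda_i * g_i(x) = 0 for all i): OK

Verdict: the first failing condition is primal_feasibility -> primal.

primal


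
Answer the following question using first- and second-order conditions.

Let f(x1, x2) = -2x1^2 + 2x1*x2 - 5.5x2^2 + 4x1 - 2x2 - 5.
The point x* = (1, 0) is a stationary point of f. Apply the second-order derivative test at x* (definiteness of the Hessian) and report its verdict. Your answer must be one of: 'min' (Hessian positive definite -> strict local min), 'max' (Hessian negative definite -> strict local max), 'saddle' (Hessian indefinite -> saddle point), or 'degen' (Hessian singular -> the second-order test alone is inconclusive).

Compute the Hessian H = grad^2 f:
  H = [[-4, 2], [2, -11]]
Verify stationarity: grad f(x*) = H x* + g = (0, 0).
Eigenvalues of H: -11.5311, -3.4689.
Both eigenvalues < 0, so H is negative definite -> x* is a strict local max.

max


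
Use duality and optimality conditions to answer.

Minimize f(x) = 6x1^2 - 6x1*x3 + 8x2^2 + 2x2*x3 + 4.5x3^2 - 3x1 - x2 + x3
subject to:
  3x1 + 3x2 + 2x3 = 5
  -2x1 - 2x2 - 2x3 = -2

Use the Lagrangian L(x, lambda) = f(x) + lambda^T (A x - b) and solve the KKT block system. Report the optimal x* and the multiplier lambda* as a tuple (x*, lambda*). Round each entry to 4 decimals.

Form the Lagrangian:
  L(x, lambda) = (1/2) x^T Q x + c^T x + lambda^T (A x - b)
Stationarity (grad_x L = 0): Q x + c + A^T lambda = 0.
Primal feasibility: A x = b.

This gives the KKT block system:
  [ Q   A^T ] [ x     ]   [-c ]
  [ A    0  ] [ lambda ] = [ b ]

Solving the linear system:
  x*      = (1.2143, 1.7857, -2)
  lambda* = (-44.2857, -54.6429)
  f(x*)   = 52.3571

x* = (1.2143, 1.7857, -2), lambda* = (-44.2857, -54.6429)


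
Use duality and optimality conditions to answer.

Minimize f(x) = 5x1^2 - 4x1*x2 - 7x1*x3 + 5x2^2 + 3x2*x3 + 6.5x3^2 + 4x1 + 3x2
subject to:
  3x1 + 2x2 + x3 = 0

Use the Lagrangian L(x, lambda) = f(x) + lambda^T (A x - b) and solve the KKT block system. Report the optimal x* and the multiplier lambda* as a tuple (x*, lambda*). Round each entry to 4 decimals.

Form the Lagrangian:
  L(x, lambda) = (1/2) x^T Q x + c^T x + lambda^T (A x - b)
Stationarity (grad_x L = 0): Q x + c + A^T lambda = 0.
Primal feasibility: A x = b.

This gives the KKT block system:
  [ Q   A^T ] [ x     ]   [-c ]
  [ A    0  ] [ lambda ] = [ b ]

Solving the linear system:
  x*      = (0.0167, -0.0865, 0.1227)
  lambda* = (-1.2182)
  f(x*)   = -0.0962

x* = (0.0167, -0.0865, 0.1227), lambda* = (-1.2182)


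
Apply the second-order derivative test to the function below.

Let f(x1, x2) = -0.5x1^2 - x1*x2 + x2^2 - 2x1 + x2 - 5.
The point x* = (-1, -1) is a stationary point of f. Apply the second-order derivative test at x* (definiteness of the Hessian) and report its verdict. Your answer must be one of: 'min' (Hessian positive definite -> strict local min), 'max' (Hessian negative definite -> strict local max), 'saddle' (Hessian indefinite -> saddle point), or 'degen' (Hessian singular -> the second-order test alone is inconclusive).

Compute the Hessian H = grad^2 f:
  H = [[-1, -1], [-1, 2]]
Verify stationarity: grad f(x*) = H x* + g = (0, 0).
Eigenvalues of H: -1.3028, 2.3028.
Eigenvalues have mixed signs, so H is indefinite -> x* is a saddle point.

saddle


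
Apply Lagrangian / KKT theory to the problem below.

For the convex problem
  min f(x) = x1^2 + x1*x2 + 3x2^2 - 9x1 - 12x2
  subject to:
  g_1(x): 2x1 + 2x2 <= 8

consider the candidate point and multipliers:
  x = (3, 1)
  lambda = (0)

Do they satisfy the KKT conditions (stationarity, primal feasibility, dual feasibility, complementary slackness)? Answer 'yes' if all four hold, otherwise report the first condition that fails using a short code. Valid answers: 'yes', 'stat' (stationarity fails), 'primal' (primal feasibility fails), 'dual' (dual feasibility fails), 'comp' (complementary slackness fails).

Gradient of f: grad f(x) = Q x + c = (-2, -3)
Constraint values g_i(x) = a_i^T x - b_i:
  g_1((3, 1)) = 0
Stationarity residual: grad f(x) + sum_i lambda_i a_i = (-2, -3)
  -> stationarity FAILS
Primal feasibility (all g_i <= 0): OK
Dual feasibility (all lambda_i >= 0): OK
Complementary slackness (lambda_i * g_i(x) = 0 for all i): OK

Verdict: the first failing condition is stationarity -> stat.

stat


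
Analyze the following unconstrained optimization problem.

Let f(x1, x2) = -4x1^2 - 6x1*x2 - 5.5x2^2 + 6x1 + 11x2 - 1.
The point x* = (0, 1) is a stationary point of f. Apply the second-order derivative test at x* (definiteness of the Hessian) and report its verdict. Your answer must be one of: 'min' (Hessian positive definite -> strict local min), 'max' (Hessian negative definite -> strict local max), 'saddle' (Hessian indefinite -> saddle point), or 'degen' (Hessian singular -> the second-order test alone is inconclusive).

Compute the Hessian H = grad^2 f:
  H = [[-8, -6], [-6, -11]]
Verify stationarity: grad f(x*) = H x* + g = (0, 0).
Eigenvalues of H: -15.6847, -3.3153.
Both eigenvalues < 0, so H is negative definite -> x* is a strict local max.

max


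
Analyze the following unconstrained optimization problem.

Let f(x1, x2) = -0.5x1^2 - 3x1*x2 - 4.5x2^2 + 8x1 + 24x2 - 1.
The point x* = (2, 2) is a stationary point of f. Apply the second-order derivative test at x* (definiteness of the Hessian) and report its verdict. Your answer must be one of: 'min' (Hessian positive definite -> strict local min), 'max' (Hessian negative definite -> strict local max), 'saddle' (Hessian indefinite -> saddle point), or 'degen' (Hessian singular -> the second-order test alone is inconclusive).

Compute the Hessian H = grad^2 f:
  H = [[-1, -3], [-3, -9]]
Verify stationarity: grad f(x*) = H x* + g = (0, 0).
Eigenvalues of H: -10, 0.
H has a zero eigenvalue (singular; negative semidefinite but not definite), so H is neither positive definite, negative definite, nor indefinite. The second-order test alone is inconclusive -> degen.
(Indeed, f is constant along the null direction of H through x*, so x* is not a strict local extremum.)

degen


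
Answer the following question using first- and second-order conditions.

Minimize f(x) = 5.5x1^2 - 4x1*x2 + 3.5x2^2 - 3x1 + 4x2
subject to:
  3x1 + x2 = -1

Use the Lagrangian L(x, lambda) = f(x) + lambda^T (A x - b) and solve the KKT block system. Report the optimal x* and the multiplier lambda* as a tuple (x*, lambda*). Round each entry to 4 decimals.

Form the Lagrangian:
  L(x, lambda) = (1/2) x^T Q x + c^T x + lambda^T (A x - b)
Stationarity (grad_x L = 0): Q x + c + A^T lambda = 0.
Primal feasibility: A x = b.

This gives the KKT block system:
  [ Q   A^T ] [ x     ]   [-c ]
  [ A    0  ] [ lambda ] = [ b ]

Solving the linear system:
  x*      = (-0.102, -0.6939)
  lambda* = (0.449)
  f(x*)   = -1.0102

x* = (-0.102, -0.6939), lambda* = (0.449)
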